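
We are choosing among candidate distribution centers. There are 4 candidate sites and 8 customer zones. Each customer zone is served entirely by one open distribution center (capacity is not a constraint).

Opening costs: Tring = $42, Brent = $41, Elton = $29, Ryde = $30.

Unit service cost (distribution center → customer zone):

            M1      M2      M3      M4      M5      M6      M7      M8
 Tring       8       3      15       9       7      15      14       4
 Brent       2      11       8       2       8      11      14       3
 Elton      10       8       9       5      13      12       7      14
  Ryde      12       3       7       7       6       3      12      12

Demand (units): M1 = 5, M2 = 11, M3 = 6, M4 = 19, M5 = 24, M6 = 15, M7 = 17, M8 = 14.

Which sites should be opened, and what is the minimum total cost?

Open Brent, Elton and Ryde; minimum total cost 573.

For any fixed open set, each customer zone goes to its cheapest open site; total = fixed + service.
{Brent, Elton, Ryde}: M1→Brent 2·5=10, M2→Ryde 3·11=33, M3→Ryde 7·6=42, M4→Brent 2·19=38, M5→Ryde 6·24=144, M6→Ryde 3·15=45, M7→Elton 7·17=119, M8→Brent 3·14=42. Service 473; fixed 100; total 573.
{Tring, Brent, Elton, Ryde}: service 473 + fixed 142 = 615
{Brent, Ryde}: M1→Brent 2·5=10, M2→Ryde 3·11=33, M3→Ryde 7·6=42, M4→Brent 2·19=38, M5→Ryde 6·24=144, M6→Ryde 3·15=45, M7→Ryde 12·17=204, M8→Brent 3·14=42. Service 558; fixed 71; total 629.
{Elton}: service 1094 + fixed 29 = 1123
(All 15 nonempty subsets were checked; Brent, Elton and Ryde is lowest.)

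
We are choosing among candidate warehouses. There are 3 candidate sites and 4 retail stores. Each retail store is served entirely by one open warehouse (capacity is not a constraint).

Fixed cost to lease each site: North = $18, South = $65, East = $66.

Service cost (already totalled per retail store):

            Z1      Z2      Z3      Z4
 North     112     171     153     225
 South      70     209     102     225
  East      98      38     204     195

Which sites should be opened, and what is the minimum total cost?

For any fixed open set, each retail store goes to its cheapest open site; total = fixed + service.
{South, East}: Z1→South 70, Z2→East 38, Z3→South 102, Z4→East 195. Service 405; fixed 131; total 536.
{North, South, East}: service 405 + fixed 149 = 554
{North, East}: service 484 + fixed 84 = 568
{North}: service 661 + fixed 18 = 679
(All 7 nonempty subsets were checked; South and East is lowest.)

Open South and East; minimum total cost 536.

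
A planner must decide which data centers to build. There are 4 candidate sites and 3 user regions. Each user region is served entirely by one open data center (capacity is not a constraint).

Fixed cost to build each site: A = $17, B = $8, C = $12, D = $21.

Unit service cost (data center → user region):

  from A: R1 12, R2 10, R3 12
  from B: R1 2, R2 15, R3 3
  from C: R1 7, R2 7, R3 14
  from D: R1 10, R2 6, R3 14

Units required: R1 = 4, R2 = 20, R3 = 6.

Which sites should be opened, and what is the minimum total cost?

For any fixed open set, each user region goes to its cheapest open site; total = fixed + service.
{B, D}: R1→B 2·4=8, R2→D 6·20=120, R3→B 3·6=18. Service 146; fixed 29; total 175.
{B, C}: R1→B 2·4=8, R2→C 7·20=140, R3→B 3·6=18. Service 166; fixed 20; total 186.
{B, C, D}: R1→B 2·4=8, R2→D 6·20=120, R3→B 3·6=18. Service 146; fixed 41; total 187.
{A, B, C, D}: service 146 + fixed 58 = 204
(All 15 nonempty subsets were checked; B and D is lowest.)

Open B and D; minimum total cost 175.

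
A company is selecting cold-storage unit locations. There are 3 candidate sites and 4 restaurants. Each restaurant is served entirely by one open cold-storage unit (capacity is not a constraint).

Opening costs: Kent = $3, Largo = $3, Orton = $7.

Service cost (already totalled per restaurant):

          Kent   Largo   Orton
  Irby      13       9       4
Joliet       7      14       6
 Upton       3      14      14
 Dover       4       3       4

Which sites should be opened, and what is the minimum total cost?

For any fixed open set, each restaurant goes to its cheapest open site; total = fixed + service.
{Kent, Orton}: Irby→Orton 4, Joliet→Orton 6, Upton→Kent 3, Dover→Kent 4. Service 17; fixed 10; total 27.
{Kent, Largo}: service 22 + fixed 6 = 28
{Kent, Largo, Orton}: service 16 + fixed 13 = 29
{Kent}: Irby→Kent 13, Joliet→Kent 7, Upton→Kent 3, Dover→Kent 4. Service 27; fixed 3; total 30.
No other subset beats 27.

Open Kent and Orton; minimum total cost 27.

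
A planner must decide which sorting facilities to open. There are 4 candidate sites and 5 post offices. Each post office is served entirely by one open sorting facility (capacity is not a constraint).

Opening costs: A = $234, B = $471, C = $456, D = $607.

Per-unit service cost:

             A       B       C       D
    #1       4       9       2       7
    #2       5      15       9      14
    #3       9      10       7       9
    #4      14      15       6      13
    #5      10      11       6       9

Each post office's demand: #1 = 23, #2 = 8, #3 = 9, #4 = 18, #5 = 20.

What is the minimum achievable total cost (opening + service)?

For any fixed open set, each post office goes to its cheapest open site; total = fixed + service.
{C}: #1→C 2·23=46, #2→C 9·8=72, #3→C 7·9=63, #4→C 6·18=108, #5→C 6·20=120. Service 409; fixed 456; total 865.
{A}: #1→A 4·23=92, #2→A 5·8=40, #3→A 9·9=81, #4→A 14·18=252, #5→A 10·20=200. Service 665; fixed 234; total 899.
{A, C}: #1→C 2·23=46, #2→A 5·8=40, #3→C 7·9=63, #4→C 6·18=108, #5→C 6·20=120. Service 377; fixed 690; total 1067.
{A, B, C, D}: #1→C 2·23=46, #2→A 5·8=40, #3→C 7·9=63, #4→C 6·18=108, #5→C 6·20=120. Service 377; fixed 1768; total 2145.
No other subset beats 865.

Minimum total cost: 865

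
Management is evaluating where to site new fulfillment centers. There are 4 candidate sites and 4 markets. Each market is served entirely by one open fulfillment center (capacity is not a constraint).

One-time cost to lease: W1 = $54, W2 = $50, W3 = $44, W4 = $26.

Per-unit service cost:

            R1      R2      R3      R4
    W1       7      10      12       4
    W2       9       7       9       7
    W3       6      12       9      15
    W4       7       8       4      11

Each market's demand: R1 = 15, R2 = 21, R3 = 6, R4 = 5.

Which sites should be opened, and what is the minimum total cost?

For any fixed open set, each market goes to its cheapest open site; total = fixed + service.
{W4}: R1→W4 7·15=105, R2→W4 8·21=168, R3→W4 4·6=24, R4→W4 11·5=55. Service 352; fixed 26; total 378.
{W2, W4}: service 311 + fixed 76 = 387
{W1, W4}: service 317 + fixed 80 = 397
{W1, W2, W3, W4}: service 281 + fixed 174 = 455
(All 15 nonempty subsets were checked; W4 only is lowest.)

Open W4 only; minimum total cost 378.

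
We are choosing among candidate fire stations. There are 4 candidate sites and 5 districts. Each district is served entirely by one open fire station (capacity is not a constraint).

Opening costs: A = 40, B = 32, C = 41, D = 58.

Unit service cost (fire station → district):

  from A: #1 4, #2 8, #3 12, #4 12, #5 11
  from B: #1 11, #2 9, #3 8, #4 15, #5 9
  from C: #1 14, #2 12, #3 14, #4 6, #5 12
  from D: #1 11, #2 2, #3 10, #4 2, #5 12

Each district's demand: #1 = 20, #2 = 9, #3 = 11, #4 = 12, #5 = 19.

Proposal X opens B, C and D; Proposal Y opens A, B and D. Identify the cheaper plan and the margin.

Proposal X: {B, C, D}: #1→B 11·20=220, #2→D 2·9=18, #3→B 8·11=88, #4→D 2·12=24, #5→B 9·19=171. Service 521; fixed 131; total 652.
Proposal Y: {A, B, D}: #1→A 4·20=80, #2→D 2·9=18, #3→B 8·11=88, #4→D 2·12=24, #5→B 9·19=171. Service 381; fixed 130; total 511.
Difference: |652 − 511| = 141.

Proposal Y is cheaper by 141.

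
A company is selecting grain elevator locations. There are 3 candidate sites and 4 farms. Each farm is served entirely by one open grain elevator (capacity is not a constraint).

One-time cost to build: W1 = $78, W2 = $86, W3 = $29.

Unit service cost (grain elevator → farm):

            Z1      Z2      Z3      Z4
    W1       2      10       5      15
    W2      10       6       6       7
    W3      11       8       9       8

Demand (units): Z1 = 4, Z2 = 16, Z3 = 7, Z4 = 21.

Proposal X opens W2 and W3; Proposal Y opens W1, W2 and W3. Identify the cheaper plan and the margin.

Proposal X: {W2, W3}: Z1→W2 10·4=40, Z2→W2 6·16=96, Z3→W2 6·7=42, Z4→W2 7·21=147. Service 325; fixed 115; total 440.
Proposal Y: {W1, W2, W3}: Z1→W1 2·4=8, Z2→W2 6·16=96, Z3→W1 5·7=35, Z4→W2 7·21=147. Service 286; fixed 193; total 479.
Difference: |440 − 479| = 39.

Proposal X is cheaper by 39.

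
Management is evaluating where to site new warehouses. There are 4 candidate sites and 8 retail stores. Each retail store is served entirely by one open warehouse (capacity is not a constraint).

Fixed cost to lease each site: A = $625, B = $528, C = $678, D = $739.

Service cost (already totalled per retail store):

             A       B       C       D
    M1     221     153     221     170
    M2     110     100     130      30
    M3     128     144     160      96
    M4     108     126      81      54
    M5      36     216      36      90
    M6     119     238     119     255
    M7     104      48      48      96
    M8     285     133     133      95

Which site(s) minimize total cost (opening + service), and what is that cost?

Open C only; minimum total cost 1606.

For any fixed open set, each retail store goes to its cheapest open site; total = fixed + service.
{C}: M1→C 221, M2→C 130, M3→C 160, M4→C 81, M5→C 36, M6→C 119, M7→C 48, M8→C 133. Service 928; fixed 678; total 1606.
{D}: service 886 + fixed 739 = 1625
{B}: service 1158 + fixed 528 = 1686
{A, B, C, D}: M1→B 153, M2→D 30, M3→D 96, M4→D 54, M5→A 36, M6→A 119, M7→B 48, M8→D 95. Service 631; fixed 2570; total 3201.
No other subset beats 1606.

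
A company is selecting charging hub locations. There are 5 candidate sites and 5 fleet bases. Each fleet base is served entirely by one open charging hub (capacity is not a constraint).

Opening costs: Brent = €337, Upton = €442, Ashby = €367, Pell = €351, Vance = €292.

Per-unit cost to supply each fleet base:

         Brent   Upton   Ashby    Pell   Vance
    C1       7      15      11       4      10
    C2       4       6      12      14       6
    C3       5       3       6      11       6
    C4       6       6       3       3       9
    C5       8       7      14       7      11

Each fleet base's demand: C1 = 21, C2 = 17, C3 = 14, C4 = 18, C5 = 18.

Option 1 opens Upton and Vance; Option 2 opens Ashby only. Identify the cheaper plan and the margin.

Option 2 is cheaper by 130.

Option 1: {Upton, Vance}: C1→Vance 10·21=210, C2→Upton 6·17=102, C3→Upton 3·14=42, C4→Upton 6·18=108, C5→Upton 7·18=126. Service 588; fixed 734; total 1322.
Option 2: {Ashby}: C1→Ashby 11·21=231, C2→Ashby 12·17=204, C3→Ashby 6·14=84, C4→Ashby 3·18=54, C5→Ashby 14·18=252. Service 825; fixed 367; total 1192.
Difference: |1322 − 1192| = 130.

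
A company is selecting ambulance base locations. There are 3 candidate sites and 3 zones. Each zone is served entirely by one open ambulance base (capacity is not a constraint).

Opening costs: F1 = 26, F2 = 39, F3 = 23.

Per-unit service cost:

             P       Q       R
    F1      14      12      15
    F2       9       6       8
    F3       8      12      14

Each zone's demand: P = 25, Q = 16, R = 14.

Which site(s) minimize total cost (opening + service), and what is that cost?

Open F2 and F3; minimum total cost 470.

For any fixed open set, each zone goes to its cheapest open site; total = fixed + service.
{F2, F3}: P→F3 8·25=200, Q→F2 6·16=96, R→F2 8·14=112. Service 408; fixed 62; total 470.
{F2}: service 433 + fixed 39 = 472
{F1, F2, F3}: service 408 + fixed 88 = 496
{F3}: service 588 + fixed 23 = 611
No other subset beats 470.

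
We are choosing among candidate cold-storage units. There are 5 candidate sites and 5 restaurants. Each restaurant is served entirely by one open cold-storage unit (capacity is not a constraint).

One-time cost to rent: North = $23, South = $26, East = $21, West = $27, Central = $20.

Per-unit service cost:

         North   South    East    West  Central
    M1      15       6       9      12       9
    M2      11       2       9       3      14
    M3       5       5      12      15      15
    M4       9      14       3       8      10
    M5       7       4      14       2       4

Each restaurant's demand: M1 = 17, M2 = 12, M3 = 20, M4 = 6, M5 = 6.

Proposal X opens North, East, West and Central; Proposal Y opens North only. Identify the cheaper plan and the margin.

Proposal X: {North, East, West, Central}: M1→East 9·17=153, M2→West 3·12=36, M3→North 5·20=100, M4→East 3·6=18, M5→West 2·6=12. Service 319; fixed 91; total 410.
Proposal Y: {North}: M1→North 15·17=255, M2→North 11·12=132, M3→North 5·20=100, M4→North 9·6=54, M5→North 7·6=42. Service 583; fixed 23; total 606.
Difference: |410 − 606| = 196.

Proposal X is cheaper by 196.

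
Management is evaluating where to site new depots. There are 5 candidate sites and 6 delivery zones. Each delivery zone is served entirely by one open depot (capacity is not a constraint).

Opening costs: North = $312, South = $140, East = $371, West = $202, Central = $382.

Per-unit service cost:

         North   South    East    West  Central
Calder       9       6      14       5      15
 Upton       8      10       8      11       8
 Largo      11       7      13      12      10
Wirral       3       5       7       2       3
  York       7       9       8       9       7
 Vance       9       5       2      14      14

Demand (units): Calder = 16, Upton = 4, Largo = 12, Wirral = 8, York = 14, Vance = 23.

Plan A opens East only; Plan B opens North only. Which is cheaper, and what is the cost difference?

Plan A: {East}: Calder→East 14·16=224, Upton→East 8·4=32, Largo→East 13·12=156, Wirral→East 7·8=56, York→East 8·14=112, Vance→East 2·23=46. Service 626; fixed 371; total 997.
Plan B: {North}: Calder→North 9·16=144, Upton→North 8·4=32, Largo→North 11·12=132, Wirral→North 3·8=24, York→North 7·14=98, Vance→North 9·23=207. Service 637; fixed 312; total 949.
Difference: |997 − 949| = 48.

Plan B is cheaper by 48.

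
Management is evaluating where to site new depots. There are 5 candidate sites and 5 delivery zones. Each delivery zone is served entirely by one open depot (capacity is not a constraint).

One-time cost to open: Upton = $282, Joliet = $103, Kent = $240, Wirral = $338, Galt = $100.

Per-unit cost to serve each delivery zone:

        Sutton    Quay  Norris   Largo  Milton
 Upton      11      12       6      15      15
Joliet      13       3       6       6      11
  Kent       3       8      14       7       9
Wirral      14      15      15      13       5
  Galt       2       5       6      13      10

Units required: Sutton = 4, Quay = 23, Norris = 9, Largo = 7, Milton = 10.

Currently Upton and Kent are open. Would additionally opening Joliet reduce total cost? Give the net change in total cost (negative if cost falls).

Current service cost with {Upton, Kent}: 389.
Adding Joliet: each delivery zone re-picks its cheapest; new service cost 267, saving 122.
Extra fixed cost: 103. Net change = 103 − 122 = -19.
(Totals: 911 → 892.)

Yes — net change −19 (cost falls by 19).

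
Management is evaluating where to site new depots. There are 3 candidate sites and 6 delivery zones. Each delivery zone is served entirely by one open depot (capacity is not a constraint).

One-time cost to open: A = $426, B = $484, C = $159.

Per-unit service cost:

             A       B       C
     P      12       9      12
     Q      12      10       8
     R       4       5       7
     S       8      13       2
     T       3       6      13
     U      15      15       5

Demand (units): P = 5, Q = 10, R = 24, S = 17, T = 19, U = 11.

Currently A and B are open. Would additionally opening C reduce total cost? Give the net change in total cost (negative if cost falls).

Yes — net change −73 (cost falls by 73).

Current service cost with {A, B}: 599.
Adding C: each delivery zone re-picks its cheapest; new service cost 367, saving 232.
Extra fixed cost: 159. Net change = 159 − 232 = -73.
(Totals: 1509 → 1436.)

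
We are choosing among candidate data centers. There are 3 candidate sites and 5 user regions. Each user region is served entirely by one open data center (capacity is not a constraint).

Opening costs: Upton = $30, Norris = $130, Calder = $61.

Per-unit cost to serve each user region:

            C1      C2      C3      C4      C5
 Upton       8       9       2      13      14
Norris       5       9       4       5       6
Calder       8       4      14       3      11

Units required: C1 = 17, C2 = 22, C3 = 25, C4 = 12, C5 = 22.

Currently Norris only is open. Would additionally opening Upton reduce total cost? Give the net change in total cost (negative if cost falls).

Current service cost with {Norris}: 575.
Adding Upton: each user region re-picks its cheapest; new service cost 525, saving 50.
Extra fixed cost: 30. Net change = 30 − 50 = -20.
(Totals: 705 → 685.)

Yes — net change −20 (cost falls by 20).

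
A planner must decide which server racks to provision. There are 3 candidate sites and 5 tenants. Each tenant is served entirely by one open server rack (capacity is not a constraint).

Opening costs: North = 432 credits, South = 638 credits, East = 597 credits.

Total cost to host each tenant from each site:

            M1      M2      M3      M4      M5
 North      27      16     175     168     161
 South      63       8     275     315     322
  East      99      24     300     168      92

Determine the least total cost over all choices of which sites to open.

For any fixed open set, each tenant goes to its cheapest open site; total = fixed + service.
{North}: M1→North 27, M2→North 16, M3→North 175, M4→North 168, M5→North 161. Service 547; fixed 432; total 979.
{East}: M1→East 99, M2→East 24, M3→East 300, M4→East 168, M5→East 92. Service 683; fixed 597; total 1280.
{North, East}: service 478 + fixed 1029 = 1507
{North, South, East}: service 470 + fixed 1667 = 2137
No other subset beats 979.

Minimum total cost: 979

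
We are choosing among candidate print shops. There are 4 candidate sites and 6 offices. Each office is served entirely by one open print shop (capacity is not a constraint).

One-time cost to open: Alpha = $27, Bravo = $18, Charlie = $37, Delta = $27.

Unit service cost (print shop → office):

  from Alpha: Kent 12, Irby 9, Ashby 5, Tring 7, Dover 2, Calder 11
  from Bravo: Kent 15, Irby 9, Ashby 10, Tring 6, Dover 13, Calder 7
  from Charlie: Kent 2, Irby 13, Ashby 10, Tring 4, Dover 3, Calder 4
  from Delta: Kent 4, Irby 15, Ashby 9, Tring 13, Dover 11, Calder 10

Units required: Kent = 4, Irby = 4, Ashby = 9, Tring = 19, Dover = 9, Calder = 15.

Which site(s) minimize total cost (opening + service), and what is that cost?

Open Alpha and Charlie; minimum total cost 307.

For any fixed open set, each office goes to its cheapest open site; total = fixed + service.
{Alpha, Charlie}: Kent→Charlie 2·4=8, Irby→Alpha 9·4=36, Ashby→Alpha 5·9=45, Tring→Charlie 4·19=76, Dover→Alpha 2·9=18, Calder→Charlie 4·15=60. Service 243; fixed 64; total 307.
{Alpha, Bravo, Charlie}: service 243 + fixed 82 = 325
{Alpha, Charlie, Delta}: service 243 + fixed 91 = 334
{Alpha, Bravo, Charlie, Delta}: service 243 + fixed 109 = 352
No other subset beats 307.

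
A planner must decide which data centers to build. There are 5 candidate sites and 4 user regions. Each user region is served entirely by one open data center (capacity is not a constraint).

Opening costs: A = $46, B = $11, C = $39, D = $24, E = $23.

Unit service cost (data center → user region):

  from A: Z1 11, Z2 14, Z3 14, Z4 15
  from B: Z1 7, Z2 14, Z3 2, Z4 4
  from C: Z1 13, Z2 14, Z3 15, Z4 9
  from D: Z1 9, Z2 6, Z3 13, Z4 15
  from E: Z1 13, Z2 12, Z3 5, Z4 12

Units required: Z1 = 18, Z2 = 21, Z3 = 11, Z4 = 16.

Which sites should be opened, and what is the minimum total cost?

Open B and D; minimum total cost 373.

For any fixed open set, each user region goes to its cheapest open site; total = fixed + service.
{B, D}: Z1→B 7·18=126, Z2→D 6·21=126, Z3→B 2·11=22, Z4→B 4·16=64. Service 338; fixed 35; total 373.
{B, D, E}: service 338 + fixed 58 = 396
{B, C, D}: Z1→B 7·18=126, Z2→D 6·21=126, Z3→B 2·11=22, Z4→B 4·16=64. Service 338; fixed 74; total 412.
{A, B, C, D, E}: Z1→B 7·18=126, Z2→D 6·21=126, Z3→B 2·11=22, Z4→B 4·16=64. Service 338; fixed 143; total 481.
No other subset beats 373.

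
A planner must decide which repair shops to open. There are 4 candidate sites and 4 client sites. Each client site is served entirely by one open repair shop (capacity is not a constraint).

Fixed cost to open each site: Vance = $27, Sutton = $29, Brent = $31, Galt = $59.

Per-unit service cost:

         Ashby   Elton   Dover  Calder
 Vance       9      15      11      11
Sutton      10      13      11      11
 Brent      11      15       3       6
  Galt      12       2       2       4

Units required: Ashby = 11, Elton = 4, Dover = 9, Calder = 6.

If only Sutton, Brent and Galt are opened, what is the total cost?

Each client site is assigned to its cheapest site among the open ones.
{Sutton, Brent, Galt}: Ashby→Sutton 10·11=110, Elton→Galt 2·4=8, Dover→Galt 2·9=18, Calder→Galt 4·6=24. Service 160; fixed 119; total 279.

Total cost: 279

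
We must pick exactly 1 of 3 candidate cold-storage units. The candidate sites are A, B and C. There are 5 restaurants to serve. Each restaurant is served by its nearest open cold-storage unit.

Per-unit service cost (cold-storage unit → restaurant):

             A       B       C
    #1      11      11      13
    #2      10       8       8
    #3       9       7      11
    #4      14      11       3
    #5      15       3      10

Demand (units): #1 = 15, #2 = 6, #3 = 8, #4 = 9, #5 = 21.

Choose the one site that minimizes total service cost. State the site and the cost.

Choose B only; total service cost 431.

With exactly 1 open, each restaurant uses its cheapest among the chosen.
{B}: #1→B 11·15=165, #2→B 8·6=48, #3→B 7·8=56, #4→B 11·9=99, #5→B 3·21=63. Service cost 431.
{C}: service cost 568
{A}: service cost 738
Among all 3 size-1 choices, {B} is lowest.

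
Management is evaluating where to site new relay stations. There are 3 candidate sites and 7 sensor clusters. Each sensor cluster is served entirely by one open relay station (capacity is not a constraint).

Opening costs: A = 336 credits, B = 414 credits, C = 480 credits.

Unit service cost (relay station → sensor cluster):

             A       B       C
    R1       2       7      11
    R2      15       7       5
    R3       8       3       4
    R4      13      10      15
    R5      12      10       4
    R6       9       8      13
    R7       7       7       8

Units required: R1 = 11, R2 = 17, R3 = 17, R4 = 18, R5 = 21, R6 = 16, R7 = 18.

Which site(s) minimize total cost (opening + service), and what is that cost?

For any fixed open set, each sensor cluster goes to its cheapest open site; total = fixed + service.
{B}: R1→B 7·11=77, R2→B 7·17=119, R3→B 3·17=51, R4→B 10·18=180, R5→B 10·21=210, R6→B 8·16=128, R7→B 7·18=126. Service 891; fixed 414; total 1305.
{C}: service 980 + fixed 480 = 1460
{A}: service 1169 + fixed 336 = 1505
{A, B, C}: service 676 + fixed 1230 = 1906
No other subset beats 1305.

Open B only; minimum total cost 1305.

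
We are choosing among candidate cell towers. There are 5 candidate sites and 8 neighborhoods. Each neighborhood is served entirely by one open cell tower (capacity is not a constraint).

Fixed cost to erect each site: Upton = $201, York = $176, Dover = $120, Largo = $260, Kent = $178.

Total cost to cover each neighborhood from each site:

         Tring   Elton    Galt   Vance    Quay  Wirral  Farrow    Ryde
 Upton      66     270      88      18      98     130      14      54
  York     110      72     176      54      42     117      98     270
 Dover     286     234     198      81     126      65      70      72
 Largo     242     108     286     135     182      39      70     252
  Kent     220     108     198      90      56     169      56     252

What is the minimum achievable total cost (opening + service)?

For any fixed open set, each neighborhood goes to its cheapest open site; total = fixed + service.
{Upton, York}: Tring→Upton 66, Elton→York 72, Galt→Upton 88, Vance→Upton 18, Quay→York 42, Wirral→York 117, Farrow→Upton 14, Ryde→Upton 54. Service 471; fixed 377; total 848.
{Upton, Kent}: service 534 + fixed 379 = 913
{Upton, York, Dover}: service 419 + fixed 497 = 916
{Upton, York, Dover, Largo, Kent}: service 393 + fixed 935 = 1328
No other subset beats 848.

Minimum total cost: 848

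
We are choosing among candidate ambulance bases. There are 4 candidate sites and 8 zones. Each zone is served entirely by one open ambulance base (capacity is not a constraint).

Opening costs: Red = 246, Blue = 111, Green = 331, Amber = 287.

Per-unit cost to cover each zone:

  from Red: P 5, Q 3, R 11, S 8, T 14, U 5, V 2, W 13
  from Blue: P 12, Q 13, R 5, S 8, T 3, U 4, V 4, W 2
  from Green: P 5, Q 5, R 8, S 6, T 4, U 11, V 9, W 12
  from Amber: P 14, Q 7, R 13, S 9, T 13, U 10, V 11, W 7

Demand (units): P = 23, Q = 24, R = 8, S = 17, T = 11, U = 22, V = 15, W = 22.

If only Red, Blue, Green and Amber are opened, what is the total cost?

Total cost: 1499

Each zone is assigned to its cheapest site among the open ones.
{Red, Blue, Green, Amber}: P→Red 5·23=115, Q→Red 3·24=72, R→Blue 5·8=40, S→Green 6·17=102, T→Blue 3·11=33, U→Blue 4·22=88, V→Red 2·15=30, W→Blue 2·22=44. Service 524; fixed 975; total 1499.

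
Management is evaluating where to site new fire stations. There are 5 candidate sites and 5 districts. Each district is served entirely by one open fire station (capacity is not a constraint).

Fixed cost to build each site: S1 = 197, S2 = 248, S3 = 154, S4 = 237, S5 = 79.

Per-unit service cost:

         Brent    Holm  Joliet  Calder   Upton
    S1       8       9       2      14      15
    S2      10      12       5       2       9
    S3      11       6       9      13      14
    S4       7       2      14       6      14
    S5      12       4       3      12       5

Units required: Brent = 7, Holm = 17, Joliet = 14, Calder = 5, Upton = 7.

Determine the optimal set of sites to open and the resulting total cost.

For any fixed open set, each district goes to its cheapest open site; total = fixed + service.
{S5}: Brent→S5 12·7=84, Holm→S5 4·17=68, Joliet→S5 3·14=42, Calder→S5 12·5=60, Upton→S5 5·7=35. Service 289; fixed 79; total 368.
{S4, S5}: Brent→S4 7·7=49, Holm→S4 2·17=34, Joliet→S5 3·14=42, Calder→S4 6·5=30, Upton→S5 5·7=35. Service 190; fixed 316; total 506.
{S3, S5}: Brent→S3 11·7=77, Holm→S5 4·17=68, Joliet→S5 3·14=42, Calder→S5 12·5=60, Upton→S5 5·7=35. Service 282; fixed 233; total 515.
{S1, S2, S3, S4, S5}: Brent→S4 7·7=49, Holm→S4 2·17=34, Joliet→S1 2·14=28, Calder→S2 2·5=10, Upton→S5 5·7=35. Service 156; fixed 915; total 1071.
No other subset beats 368.

Open S5 only; minimum total cost 368.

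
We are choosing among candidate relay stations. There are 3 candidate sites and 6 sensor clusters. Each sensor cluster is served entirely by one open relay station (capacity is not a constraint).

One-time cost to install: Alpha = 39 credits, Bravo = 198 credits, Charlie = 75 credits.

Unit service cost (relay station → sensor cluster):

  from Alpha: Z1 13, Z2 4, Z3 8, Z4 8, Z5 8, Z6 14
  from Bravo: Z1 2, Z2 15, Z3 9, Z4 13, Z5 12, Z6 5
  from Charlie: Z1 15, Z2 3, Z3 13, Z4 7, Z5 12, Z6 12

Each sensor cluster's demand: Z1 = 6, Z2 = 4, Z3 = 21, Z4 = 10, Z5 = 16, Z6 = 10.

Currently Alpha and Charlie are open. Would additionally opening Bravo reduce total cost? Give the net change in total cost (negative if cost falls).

No — net change +62 (cost rises by 62).

Current service cost with {Alpha, Charlie}: 576.
Adding Bravo: each sensor cluster re-picks its cheapest; new service cost 440, saving 136.
Extra fixed cost: 198. Net change = 198 − 136 = 62.
(Totals: 690 → 752.)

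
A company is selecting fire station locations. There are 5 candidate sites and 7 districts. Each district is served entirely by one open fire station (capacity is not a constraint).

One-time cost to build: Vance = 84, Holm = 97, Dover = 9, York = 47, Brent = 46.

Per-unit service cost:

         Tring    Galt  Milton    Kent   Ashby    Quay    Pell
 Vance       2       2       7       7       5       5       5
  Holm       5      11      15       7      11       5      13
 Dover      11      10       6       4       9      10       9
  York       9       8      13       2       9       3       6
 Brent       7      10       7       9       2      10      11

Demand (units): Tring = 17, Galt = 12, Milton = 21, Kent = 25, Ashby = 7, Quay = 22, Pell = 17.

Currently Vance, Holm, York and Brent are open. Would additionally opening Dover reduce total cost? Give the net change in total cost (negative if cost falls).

Yes — net change −12 (cost falls by 12).

Current service cost with {Vance, Holm, York, Brent}: 420.
Adding Dover: each district re-picks its cheapest; new service cost 399, saving 21.
Extra fixed cost: 9. Net change = 9 − 21 = -12.
(Totals: 694 → 682.)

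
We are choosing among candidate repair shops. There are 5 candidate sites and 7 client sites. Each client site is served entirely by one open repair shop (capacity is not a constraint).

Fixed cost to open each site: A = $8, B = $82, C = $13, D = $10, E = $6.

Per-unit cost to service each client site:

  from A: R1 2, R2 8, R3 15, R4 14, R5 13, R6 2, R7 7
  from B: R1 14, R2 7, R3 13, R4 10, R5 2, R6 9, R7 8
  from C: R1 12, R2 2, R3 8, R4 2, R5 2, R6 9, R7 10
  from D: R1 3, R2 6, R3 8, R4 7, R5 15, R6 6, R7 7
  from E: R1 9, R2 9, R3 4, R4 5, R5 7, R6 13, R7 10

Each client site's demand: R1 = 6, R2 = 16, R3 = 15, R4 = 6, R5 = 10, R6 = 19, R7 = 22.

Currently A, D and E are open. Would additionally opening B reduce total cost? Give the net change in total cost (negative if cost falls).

Current service cost with {A, D, E}: 460.
Adding B: each client site re-picks its cheapest; new service cost 410, saving 50.
Extra fixed cost: 82. Net change = 82 − 50 = 32.
(Totals: 484 → 516.)

No — net change +32 (cost rises by 32).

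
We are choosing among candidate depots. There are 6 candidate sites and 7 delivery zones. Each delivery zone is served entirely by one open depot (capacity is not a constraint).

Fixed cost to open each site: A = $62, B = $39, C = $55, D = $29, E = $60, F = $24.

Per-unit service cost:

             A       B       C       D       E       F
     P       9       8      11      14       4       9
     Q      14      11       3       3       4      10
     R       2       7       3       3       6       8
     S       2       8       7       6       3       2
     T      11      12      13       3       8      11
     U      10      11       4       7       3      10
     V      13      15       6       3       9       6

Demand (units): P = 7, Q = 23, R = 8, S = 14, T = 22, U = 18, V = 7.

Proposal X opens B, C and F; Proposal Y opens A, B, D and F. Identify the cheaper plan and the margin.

Proposal Y is cheaper by 115.

Proposal X: {B, C, F}: P→B 8·7=56, Q→C 3·23=69, R→C 3·8=24, S→F 2·14=28, T→F 11·22=242, U→C 4·18=72, V→C 6·7=42. Service 533; fixed 118; total 651.
Proposal Y: {A, B, D, F}: P→B 8·7=56, Q→D 3·23=69, R→A 2·8=16, S→A 2·14=28, T→D 3·22=66, U→D 7·18=126, V→D 3·7=21. Service 382; fixed 154; total 536.
Difference: |651 − 536| = 115.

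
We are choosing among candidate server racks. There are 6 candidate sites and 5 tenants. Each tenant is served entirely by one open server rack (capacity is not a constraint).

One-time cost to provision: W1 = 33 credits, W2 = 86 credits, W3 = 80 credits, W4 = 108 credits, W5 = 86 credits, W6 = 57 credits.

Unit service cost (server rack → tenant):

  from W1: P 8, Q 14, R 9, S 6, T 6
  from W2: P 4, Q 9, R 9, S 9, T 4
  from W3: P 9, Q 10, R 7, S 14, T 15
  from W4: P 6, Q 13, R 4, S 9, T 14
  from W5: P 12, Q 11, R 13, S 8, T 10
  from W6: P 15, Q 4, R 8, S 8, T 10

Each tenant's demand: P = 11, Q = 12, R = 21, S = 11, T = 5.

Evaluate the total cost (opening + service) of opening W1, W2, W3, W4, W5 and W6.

Each tenant is assigned to its cheapest site among the open ones.
{W1, W2, W3, W4, W5, W6}: P→W2 4·11=44, Q→W6 4·12=48, R→W4 4·21=84, S→W1 6·11=66, T→W2 4·5=20. Service 262; fixed 450; total 712.

Total cost: 712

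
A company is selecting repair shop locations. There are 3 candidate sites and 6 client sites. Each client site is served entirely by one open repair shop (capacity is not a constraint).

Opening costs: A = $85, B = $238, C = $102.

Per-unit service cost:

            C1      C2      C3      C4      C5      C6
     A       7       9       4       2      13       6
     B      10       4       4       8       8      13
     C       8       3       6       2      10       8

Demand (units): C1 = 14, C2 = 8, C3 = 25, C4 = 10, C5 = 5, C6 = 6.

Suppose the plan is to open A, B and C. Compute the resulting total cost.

Total cost: 743

Each client site is assigned to its cheapest site among the open ones.
{A, B, C}: C1→A 7·14=98, C2→C 3·8=24, C3→A 4·25=100, C4→A 2·10=20, C5→B 8·5=40, C6→A 6·6=36. Service 318; fixed 425; total 743.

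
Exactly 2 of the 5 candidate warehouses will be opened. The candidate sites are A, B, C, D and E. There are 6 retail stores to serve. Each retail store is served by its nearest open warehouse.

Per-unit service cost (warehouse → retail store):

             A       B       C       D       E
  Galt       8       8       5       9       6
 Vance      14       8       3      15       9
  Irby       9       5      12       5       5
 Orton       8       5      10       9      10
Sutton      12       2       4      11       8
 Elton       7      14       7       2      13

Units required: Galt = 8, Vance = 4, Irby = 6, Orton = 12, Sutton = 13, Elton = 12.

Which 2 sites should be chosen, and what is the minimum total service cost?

With exactly 2 open, each retail store uses its cheapest among the chosen.
{B, D}: Galt→B 8·8=64, Vance→B 8·4=32, Irby→B 5·6=30, Orton→B 5·12=60, Sutton→B 2·13=26, Elton→D 2·12=24. Service cost 236.
{B, C}: service cost 252
{C, D}: service cost 266
Among all 10 size-2 choices, {B, D} is lowest.

Choose B and D; total service cost 236.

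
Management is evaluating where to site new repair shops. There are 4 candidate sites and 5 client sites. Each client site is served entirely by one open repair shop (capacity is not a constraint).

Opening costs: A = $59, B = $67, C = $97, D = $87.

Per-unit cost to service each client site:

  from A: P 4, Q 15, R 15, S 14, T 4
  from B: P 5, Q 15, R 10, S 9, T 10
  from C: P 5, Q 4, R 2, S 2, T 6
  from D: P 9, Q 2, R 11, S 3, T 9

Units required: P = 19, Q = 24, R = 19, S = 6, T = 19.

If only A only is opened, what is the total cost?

Each client site is assigned to its cheapest site among the open ones.
{A}: P→A 4·19=76, Q→A 15·24=360, R→A 15·19=285, S→A 14·6=84, T→A 4·19=76. Service 881; fixed 59; total 940.

Total cost: 940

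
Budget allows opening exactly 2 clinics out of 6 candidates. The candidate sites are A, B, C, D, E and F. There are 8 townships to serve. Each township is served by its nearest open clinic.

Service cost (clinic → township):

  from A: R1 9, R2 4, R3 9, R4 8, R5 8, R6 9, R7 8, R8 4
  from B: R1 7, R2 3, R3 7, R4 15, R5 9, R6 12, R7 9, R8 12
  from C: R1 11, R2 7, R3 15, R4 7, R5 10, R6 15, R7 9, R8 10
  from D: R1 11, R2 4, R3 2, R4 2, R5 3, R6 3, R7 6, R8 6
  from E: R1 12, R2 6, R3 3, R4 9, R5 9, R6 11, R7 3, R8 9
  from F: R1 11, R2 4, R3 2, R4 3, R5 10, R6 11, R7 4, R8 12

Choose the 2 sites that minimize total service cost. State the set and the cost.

With exactly 2 open, each township uses its cheapest among the chosen.
{B, D}: R1→B 7, R2→B 3, R3→D 2, R4→D 2, R5→D 3, R6→D 3, R7→D 6, R8→D 6. Service cost 32.
{A, D}: service cost 33
{D, E}: service cost 34
Among all 15 size-2 choices, {B, D} is lowest.

Choose B and D; total service cost 32.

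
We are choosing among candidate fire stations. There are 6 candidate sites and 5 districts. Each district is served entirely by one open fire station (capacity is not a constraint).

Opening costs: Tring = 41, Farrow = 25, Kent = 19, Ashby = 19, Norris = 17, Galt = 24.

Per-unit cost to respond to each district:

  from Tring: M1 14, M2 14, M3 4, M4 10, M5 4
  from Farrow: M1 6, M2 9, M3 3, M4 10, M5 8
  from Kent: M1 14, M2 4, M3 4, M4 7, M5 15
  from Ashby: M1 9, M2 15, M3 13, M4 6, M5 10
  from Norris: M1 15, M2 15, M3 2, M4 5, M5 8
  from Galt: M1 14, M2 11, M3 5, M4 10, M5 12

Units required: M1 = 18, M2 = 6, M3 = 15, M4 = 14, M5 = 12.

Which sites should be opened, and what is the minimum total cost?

For any fixed open set, each district goes to its cheapest open site; total = fixed + service.
{Tring, Farrow, Kent, Norris}: M1→Farrow 6·18=108, M2→Kent 4·6=24, M3→Norris 2·15=30, M4→Norris 5·14=70, M5→Tring 4·12=48. Service 280; fixed 102; total 382.
{Farrow, Kent, Norris}: service 328 + fixed 61 = 389
{Tring, Farrow, Norris}: M1→Farrow 6·18=108, M2→Farrow 9·6=54, M3→Norris 2·15=30, M4→Norris 5·14=70, M5→Tring 4·12=48. Service 310; fixed 83; total 393.
{Tring, Farrow, Kent, Ashby, Norris, Galt}: M1→Farrow 6·18=108, M2→Kent 4·6=24, M3→Norris 2·15=30, M4→Norris 5·14=70, M5→Tring 4·12=48. Service 280; fixed 145; total 425.
No other subset beats 382.

Open Tring, Farrow, Kent and Norris; minimum total cost 382.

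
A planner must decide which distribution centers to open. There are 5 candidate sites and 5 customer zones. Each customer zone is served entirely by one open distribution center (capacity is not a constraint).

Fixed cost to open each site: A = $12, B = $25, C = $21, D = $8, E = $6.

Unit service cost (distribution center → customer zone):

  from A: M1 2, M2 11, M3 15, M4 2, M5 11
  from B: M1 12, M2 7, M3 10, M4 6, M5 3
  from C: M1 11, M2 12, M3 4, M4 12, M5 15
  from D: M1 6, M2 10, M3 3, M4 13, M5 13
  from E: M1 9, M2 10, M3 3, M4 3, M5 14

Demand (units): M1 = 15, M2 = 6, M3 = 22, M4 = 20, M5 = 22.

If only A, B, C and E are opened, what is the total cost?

Each customer zone is assigned to its cheapest site among the open ones.
{A, B, C, E}: M1→A 2·15=30, M2→B 7·6=42, M3→E 3·22=66, M4→A 2·20=40, M5→B 3·22=66. Service 244; fixed 64; total 308.

Total cost: 308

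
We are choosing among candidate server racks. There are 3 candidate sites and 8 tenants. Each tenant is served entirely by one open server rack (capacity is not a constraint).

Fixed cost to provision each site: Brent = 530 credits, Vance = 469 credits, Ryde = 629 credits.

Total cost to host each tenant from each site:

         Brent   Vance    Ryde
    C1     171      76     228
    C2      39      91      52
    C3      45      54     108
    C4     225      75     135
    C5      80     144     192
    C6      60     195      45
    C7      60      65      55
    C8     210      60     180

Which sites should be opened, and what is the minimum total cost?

For any fixed open set, each tenant goes to its cheapest open site; total = fixed + service.
{Vance}: C1→Vance 76, C2→Vance 91, C3→Vance 54, C4→Vance 75, C5→Vance 144, C6→Vance 195, C7→Vance 65, C8→Vance 60. Service 760; fixed 469; total 1229.
{Brent}: service 890 + fixed 530 = 1420
{Brent, Vance}: service 495 + fixed 999 = 1494
{Brent, Vance, Ryde}: service 475 + fixed 1628 = 2103
No other subset beats 1229.

Open Vance only; minimum total cost 1229.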